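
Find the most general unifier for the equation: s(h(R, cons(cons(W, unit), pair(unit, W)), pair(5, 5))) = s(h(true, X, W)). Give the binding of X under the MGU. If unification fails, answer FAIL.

cons(cons(pair(5, 5), unit), pair(unit, pair(5, 5)))

Decompose s/1: h(R, cons(cons(W, unit), pair(unit, W)), pair(5, 5)) = h(true, X, W).
Decompose h/3: R = true,  cons(cons(W, unit), pair(unit, W)) = X,  pair(5, 5) = W.
Bind R := true; no other remaining equation mentions R.
Bind X := cons(cons(W, unit), pair(unit, W)); no other remaining equation mentions X.
Bind W := pair(5, 5). Substituting into the earlier binding gives X := cons(cons(pair(5, 5), unit), pair(unit, pair(5, 5))).
MGU = { R ↦ true, X ↦ cons(cons(pair(5, 5), unit), pair(unit, pair(5, 5))), W ↦ pair(5, 5) }, so X ↦ cons(cons(pair(5, 5), unit), pair(unit, pair(5, 5))).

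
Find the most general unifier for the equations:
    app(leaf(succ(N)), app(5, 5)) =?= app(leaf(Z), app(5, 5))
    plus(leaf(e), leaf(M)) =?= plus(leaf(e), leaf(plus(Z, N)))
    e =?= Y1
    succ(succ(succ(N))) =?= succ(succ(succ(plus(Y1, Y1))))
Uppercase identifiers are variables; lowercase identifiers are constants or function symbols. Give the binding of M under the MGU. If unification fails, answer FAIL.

plus(succ(plus(e, e)), plus(e, e))

Decompose app/2: leaf(succ(N)) =?= leaf(Z),  app(5, 5) =?= app(5, 5).
Decompose leaf/1: succ(N) =?= Z.
Bind Z := succ(N); substituting into the one remaining equation that mentions Z gives: plus(leaf(e), leaf(M)) =?= plus(leaf(e), leaf(plus(succ(N), N))).
Delete trivial equation app(5, 5) =?= app(5, 5).
Decompose plus/2: leaf(e) =?= leaf(e),  leaf(M) =?= leaf(plus(succ(N), N)).
Delete trivial equation leaf(e) =?= leaf(e).
Decompose leaf/1: M =?= plus(succ(N), N).
Bind M := plus(succ(N), N); no other remaining equation mentions M.
Bind Y1 := e; substituting into the remaining equation gives: succ(succ(succ(N))) =?= succ(succ(succ(plus(e, e)))).
Decompose succ/1: succ(succ(N)) =?= succ(succ(plus(e, e))).
Decompose succ/1: succ(N) =?= succ(plus(e, e)).
Decompose succ/1: N =?= plus(e, e).
Bind N := plus(e, e). Substituting into the earlier bindings gives Z := succ(plus(e, e)), M := plus(succ(plus(e, e)), plus(e, e)).
MGU = { Z ↦ succ(plus(e, e)), M ↦ plus(succ(plus(e, e)), plus(e, e)), Y1 ↦ e, N ↦ plus(e, e) }, so M ↦ plus(succ(plus(e, e)), plus(e, e)).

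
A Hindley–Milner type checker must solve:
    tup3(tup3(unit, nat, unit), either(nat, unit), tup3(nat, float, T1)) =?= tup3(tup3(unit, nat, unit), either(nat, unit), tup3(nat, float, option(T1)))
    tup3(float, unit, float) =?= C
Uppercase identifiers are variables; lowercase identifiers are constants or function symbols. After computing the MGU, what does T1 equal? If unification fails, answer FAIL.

Decompose tup3/3: tup3(unit, nat, unit) =?= tup3(unit, nat, unit),  either(nat, unit) =?= either(nat, unit),  tup3(nat, float, T1) =?= tup3(nat, float, option(T1)).
Delete trivial equation tup3(unit, nat, unit) =?= tup3(unit, nat, unit).
Delete trivial equation either(nat, unit) =?= either(nat, unit).
Decompose tup3/3: nat =?= nat,  float =?= float,  T1 =?= option(T1).
Delete trivial equation nat =?= nat.
Delete trivial equation float =?= float.
Occurs check fails: T1 occurs in option(T1); the equation T1 =?= option(T1) has no finite solution.

FAIL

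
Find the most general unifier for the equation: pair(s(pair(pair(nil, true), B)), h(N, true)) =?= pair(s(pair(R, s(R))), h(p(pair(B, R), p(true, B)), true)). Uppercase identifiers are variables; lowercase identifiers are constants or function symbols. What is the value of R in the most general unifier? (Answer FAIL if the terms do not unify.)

Decompose pair/2: s(pair(pair(nil, true), B)) =?= s(pair(R, s(R))),  h(N, true) =?= h(p(pair(B, R), p(true, B)), true).
Decompose s/1: pair(pair(nil, true), B) =?= pair(R, s(R)).
Decompose pair/2: pair(nil, true) =?= R,  B =?= s(R).
Bind R := pair(nil, true); substituting into the remaining equations gives: B =?= s(pair(nil, true)),  h(N, true) =?= h(p(pair(B, pair(nil, true)), p(true, B)), true).
Bind B := s(pair(nil, true)); substituting into the remaining equation gives: h(N, true) =?= h(p(pair(s(pair(nil, true)), pair(nil, true)), p(true, s(pair(nil, true)))), true).
Decompose h/2: N =?= p(pair(s(pair(nil, true)), pair(nil, true)), p(true, s(pair(nil, true)))),  true =?= true.
Bind N := p(pair(s(pair(nil, true)), pair(nil, true)), p(true, s(pair(nil, true)))); no other remaining equation mentions N.
Delete trivial equation true =?= true.
MGU = { R := pair(nil, true), B := s(pair(nil, true)), N := p(pair(s(pair(nil, true)), pair(nil, true)), p(true, s(pair(nil, true)))) }, so R := pair(nil, true).

pair(nil, true)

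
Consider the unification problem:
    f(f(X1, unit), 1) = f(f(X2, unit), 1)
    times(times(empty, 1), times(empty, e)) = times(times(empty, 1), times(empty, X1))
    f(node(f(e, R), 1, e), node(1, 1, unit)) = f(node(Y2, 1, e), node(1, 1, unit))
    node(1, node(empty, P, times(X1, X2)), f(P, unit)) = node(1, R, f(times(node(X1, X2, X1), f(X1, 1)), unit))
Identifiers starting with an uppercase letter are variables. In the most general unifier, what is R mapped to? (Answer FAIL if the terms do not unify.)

Decompose f/2: f(X1, unit) = f(X2, unit),  1 = 1.
Decompose f/2: X1 = X2,  unit = unit.
Bind X1 := X2; substituting into the 2 remaining equations that mention X1 gives: times(times(empty, 1), times(empty, e)) = times(times(empty, 1), times(empty, X2)),  node(1, node(empty, P, times(X2, X2)), f(P, unit)) = node(1, R, f(times(node(X2, X2, X2), f(X2, 1)), unit)).
Delete trivial equation unit = unit.
Delete trivial equation 1 = 1.
Decompose times/2: times(empty, 1) = times(empty, 1),  times(empty, e) = times(empty, X2).
Delete trivial equation times(empty, 1) = times(empty, 1).
Decompose times/2: empty = empty,  e = X2.
Delete trivial equation empty = empty.
Bind X2 := e; substituting into the one remaining equation that mentions X2 gives: node(1, node(empty, P, times(e, e)), f(P, unit)) = node(1, R, f(times(node(e, e, e), f(e, 1)), unit)). Substituting into the earlier binding gives X1 := e.
Decompose f/2: node(f(e, R), 1, e) = node(Y2, 1, e),  node(1, 1, unit) = node(1, 1, unit).
Decompose node/3: f(e, R) = Y2,  1 = 1,  e = e.
Bind Y2 := f(e, R); no other remaining equation mentions Y2.
Delete trivial equation 1 = 1.
Delete trivial equation e = e.
Delete trivial equation node(1, 1, unit) = node(1, 1, unit).
Decompose node/3: 1 = 1,  node(empty, P, times(e, e)) = R,  f(P, unit) = f(times(node(e, e, e), f(e, 1)), unit).
Delete trivial equation 1 = 1.
Bind R := node(empty, P, times(e, e)); no other remaining equation mentions R. Substituting into the earlier binding gives Y2 := f(e, node(empty, P, times(e, e))).
Decompose f/2: P = times(node(e, e, e), f(e, 1)),  unit = unit.
Bind P := times(node(e, e, e), f(e, 1)); no other remaining equation mentions P. Substituting into the earlier bindings gives Y2 := f(e, node(empty, times(node(e, e, e), f(e, 1)), times(e, e))), R := node(empty, times(node(e, e, e), f(e, 1)), times(e, e)).
Delete trivial equation unit = unit.
MGU = { X1 -> e, X2 -> e, Y2 -> f(e, node(empty, times(node(e, e, e), f(e, 1)), times(e, e))), R -> node(empty, times(node(e, e, e), f(e, 1)), times(e, e)), P -> times(node(e, e, e), f(e, 1)) }, so R -> node(empty, times(node(e, e, e), f(e, 1)), times(e, e)).

node(empty, times(node(e, e, e), f(e, 1)), times(e, e))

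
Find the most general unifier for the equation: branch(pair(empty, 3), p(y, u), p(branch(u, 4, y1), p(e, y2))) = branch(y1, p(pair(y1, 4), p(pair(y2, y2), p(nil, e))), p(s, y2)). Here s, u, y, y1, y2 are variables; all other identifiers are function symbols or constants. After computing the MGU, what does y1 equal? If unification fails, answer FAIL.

FAIL

Decompose branch/3: pair(empty, 3) = y1,  p(y, u) = p(pair(y1, 4), p(pair(y2, y2), p(nil, e))),  p(branch(u, 4, y1), p(e, y2)) = p(s, y2).
Bind y1 := pair(empty, 3); substituting into the remaining equations gives: p(y, u) = p(pair(pair(empty, 3), 4), p(pair(y2, y2), p(nil, e))),  p(branch(u, 4, pair(empty, 3)), p(e, y2)) = p(s, y2).
Decompose p/2: y = pair(pair(empty, 3), 4),  u = p(pair(y2, y2), p(nil, e)).
Bind y := pair(pair(empty, 3), 4); no other remaining equation mentions y.
Bind u := p(pair(y2, y2), p(nil, e)); substituting into the remaining equation gives: p(branch(p(pair(y2, y2), p(nil, e)), 4, pair(empty, 3)), p(e, y2)) = p(s, y2).
Decompose p/2: branch(p(pair(y2, y2), p(nil, e)), 4, pair(empty, 3)) = s,  p(e, y2) = y2.
Bind s := branch(p(pair(y2, y2), p(nil, e)), 4, pair(empty, 3)); no other remaining equation mentions s.
Occurs check fails: y2 occurs in p(e, y2); the equation y2 = p(e, y2) has no finite solution.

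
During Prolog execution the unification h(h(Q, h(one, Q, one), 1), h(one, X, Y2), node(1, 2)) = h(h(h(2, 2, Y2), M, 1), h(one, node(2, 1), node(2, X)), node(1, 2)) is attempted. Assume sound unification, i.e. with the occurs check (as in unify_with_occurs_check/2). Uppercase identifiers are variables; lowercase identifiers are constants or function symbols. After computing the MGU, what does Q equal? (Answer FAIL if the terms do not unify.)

h(2, 2, node(2, node(2, 1)))

Decompose h/3: h(Q, h(one, Q, one), 1) = h(h(2, 2, Y2), M, 1),  h(one, X, Y2) = h(one, node(2, 1), node(2, X)),  node(1, 2) = node(1, 2).
Decompose h/3: Q = h(2, 2, Y2),  h(one, Q, one) = M,  1 = 1.
Bind Q := h(2, 2, Y2); substituting into the one remaining equation that mentions Q gives: h(one, h(2, 2, Y2), one) = M.
Bind M := h(one, h(2, 2, Y2), one); no other remaining equation mentions M.
Delete trivial equation 1 = 1.
Decompose h/3: one = one,  X = node(2, 1),  Y2 = node(2, X).
Delete trivial equation one = one.
Bind X := node(2, 1); substituting into the one remaining equation that mentions X gives: Y2 = node(2, node(2, 1)).
Bind Y2 := node(2, node(2, 1)); no other remaining equation mentions Y2. Substituting into the earlier bindings gives Q := h(2, 2, node(2, node(2, 1))), M := h(one, h(2, 2, node(2, node(2, 1))), one).
Delete trivial equation node(1, 2) = node(1, 2).
MGU = { Q ↦ h(2, 2, node(2, node(2, 1))), M ↦ h(one, h(2, 2, node(2, node(2, 1))), one), X ↦ node(2, 1), Y2 ↦ node(2, node(2, 1)) }, so Q ↦ h(2, 2, node(2, node(2, 1))).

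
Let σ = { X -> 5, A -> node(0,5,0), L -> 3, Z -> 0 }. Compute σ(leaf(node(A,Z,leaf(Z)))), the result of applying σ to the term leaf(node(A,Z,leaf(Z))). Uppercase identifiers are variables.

leaf(node(node(0,5,0),0,leaf(0)))

Replace each occurrence of A with node(0,5,0).
Replace each occurrence of Z with 0.
Result: leaf(node(node(0,5,0),0,leaf(0))).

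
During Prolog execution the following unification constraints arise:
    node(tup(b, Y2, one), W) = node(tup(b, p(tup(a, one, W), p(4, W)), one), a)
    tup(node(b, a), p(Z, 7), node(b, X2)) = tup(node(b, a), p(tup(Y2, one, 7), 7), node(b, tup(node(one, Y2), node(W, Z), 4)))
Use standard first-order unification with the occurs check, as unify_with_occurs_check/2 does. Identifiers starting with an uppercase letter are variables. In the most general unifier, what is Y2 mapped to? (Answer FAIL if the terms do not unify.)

Decompose node/2: tup(b, Y2, one) = tup(b, p(tup(a, one, W), p(4, W)), one),  W = a.
Decompose tup/3: b = b,  Y2 = p(tup(a, one, W), p(4, W)),  one = one.
Delete trivial equation b = b.
Bind Y2 := p(tup(a, one, W), p(4, W)); substituting into the one remaining equation that mentions Y2 gives: tup(node(b, a), p(Z, 7), node(b, X2)) = tup(node(b, a), p(tup(p(tup(a, one, W), p(4, W)), one, 7), 7), node(b, tup(node(one, p(tup(a, one, W), p(4, W))), node(W, Z), 4))).
Delete trivial equation one = one.
Bind W := a; substituting into the remaining equation gives: tup(node(b, a), p(Z, 7), node(b, X2)) = tup(node(b, a), p(tup(p(tup(a, one, a), p(4, a)), one, 7), 7), node(b, tup(node(one, p(tup(a, one, a), p(4, a))), node(a, Z), 4))). Substituting into the earlier binding gives Y2 := p(tup(a, one, a), p(4, a)).
Decompose tup/3: node(b, a) = node(b, a),  p(Z, 7) = p(tup(p(tup(a, one, a), p(4, a)), one, 7), 7),  node(b, X2) = node(b, tup(node(one, p(tup(a, one, a), p(4, a))), node(a, Z), 4)).
Delete trivial equation node(b, a) = node(b, a).
Decompose p/2: Z = tup(p(tup(a, one, a), p(4, a)), one, 7),  7 = 7.
Bind Z := tup(p(tup(a, one, a), p(4, a)), one, 7); substituting into the one remaining equation that mentions Z gives: node(b, X2) = node(b, tup(node(one, p(tup(a, one, a), p(4, a))), node(a, tup(p(tup(a, one, a), p(4, a)), one, 7)), 4)).
Delete trivial equation 7 = 7.
Decompose node/2: b = b,  X2 = tup(node(one, p(tup(a, one, a), p(4, a))), node(a, tup(p(tup(a, one, a), p(4, a)), one, 7)), 4).
Delete trivial equation b = b.
Bind X2 := tup(node(one, p(tup(a, one, a), p(4, a))), node(a, tup(p(tup(a, one, a), p(4, a)), one, 7)), 4).
MGU = { Y2 -> p(tup(a, one, a), p(4, a)), W -> a, Z -> tup(p(tup(a, one, a), p(4, a)), one, 7), X2 -> tup(node(one, p(tup(a, one, a), p(4, a))), node(a, tup(p(tup(a, one, a), p(4, a)), one, 7)), 4) }, so Y2 -> p(tup(a, one, a), p(4, a)).

p(tup(a, one, a), p(4, a))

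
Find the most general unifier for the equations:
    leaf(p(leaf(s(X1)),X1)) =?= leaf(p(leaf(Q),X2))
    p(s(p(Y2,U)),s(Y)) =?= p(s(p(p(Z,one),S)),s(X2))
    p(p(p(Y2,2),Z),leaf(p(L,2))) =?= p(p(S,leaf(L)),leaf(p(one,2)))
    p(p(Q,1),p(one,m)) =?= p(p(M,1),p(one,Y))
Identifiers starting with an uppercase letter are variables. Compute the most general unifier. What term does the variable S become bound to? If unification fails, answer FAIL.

p(p(leaf(one),one),2)

Decompose leaf/1: p(leaf(s(X1)),X1) =?= p(leaf(Q),X2).
Decompose p/2: leaf(s(X1)) =?= leaf(Q),  X1 =?= X2.
Decompose leaf/1: s(X1) =?= Q.
Bind Q := s(X1); substituting into the one remaining equation that mentions Q gives: p(p(s(X1),1),p(one,m)) =?= p(p(M,1),p(one,Y)).
Bind X1 := X2; substituting into the one remaining equation that mentions X1 gives: p(p(s(X2),1),p(one,m)) =?= p(p(M,1),p(one,Y)). Substituting into the earlier binding gives Q := s(X2).
Decompose p/2: s(p(Y2,U)) =?= s(p(p(Z,one),S)),  s(Y) =?= s(X2).
Decompose s/1: p(Y2,U) =?= p(p(Z,one),S).
Decompose p/2: Y2 =?= p(Z,one),  U =?= S.
Bind Y2 := p(Z,one); substituting into the one remaining equation that mentions Y2 gives: p(p(p(p(Z,one),2),Z),leaf(p(L,2))) =?= p(p(S,leaf(L)),leaf(p(one,2))).
Bind U := S; no other remaining equation mentions U.
Decompose s/1: Y =?= X2.
Bind Y := X2; substituting into the one remaining equation that mentions Y gives: p(p(s(X2),1),p(one,m)) =?= p(p(M,1),p(one,X2)).
Decompose p/2: p(p(p(Z,one),2),Z) =?= p(S,leaf(L)),  leaf(p(L,2)) =?= leaf(p(one,2)).
Decompose p/2: p(p(Z,one),2) =?= S,  Z =?= leaf(L).
Bind S := p(p(Z,one),2); no other remaining equation mentions S. Substituting into the earlier binding gives U := p(p(Z,one),2).
Bind Z := leaf(L); no other remaining equation mentions Z. Substituting into the earlier bindings gives Y2 := p(leaf(L),one), U := p(p(leaf(L),one),2), S := p(p(leaf(L),one),2).
Decompose leaf/1: p(L,2) =?= p(one,2).
Decompose p/2: L =?= one,  2 =?= 2.
Bind L := one; no other remaining equation mentions L. Substituting into the earlier bindings gives Y2 := p(leaf(one),one), U := p(p(leaf(one),one),2), S := p(p(leaf(one),one),2), Z := leaf(one).
Delete trivial equation 2 =?= 2.
Decompose p/2: p(s(X2),1) =?= p(M,1),  p(one,m) =?= p(one,X2).
Decompose p/2: s(X2) =?= M,  1 =?= 1.
Bind M := s(X2); no other remaining equation mentions M.
Delete trivial equation 1 =?= 1.
Decompose p/2: one =?= one,  m =?= X2.
Delete trivial equation one =?= one.
Bind X2 := m. Substituting into the earlier bindings gives Q := s(m), X1 := m, Y := m, M := s(m).
MGU = { Q -> s(m), X1 -> m, Y2 -> p(leaf(one),one), U -> p(p(leaf(one),one),2), Y -> m, S -> p(p(leaf(one),one),2), Z -> leaf(one), L -> one, M -> s(m), X2 -> m }, so S -> p(p(leaf(one),one),2).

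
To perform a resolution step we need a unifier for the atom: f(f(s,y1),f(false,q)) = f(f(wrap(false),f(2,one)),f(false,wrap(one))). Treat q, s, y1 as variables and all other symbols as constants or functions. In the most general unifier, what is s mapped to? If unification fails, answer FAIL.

wrap(false)

Decompose f/2: f(s,y1) = f(wrap(false),f(2,one)),  f(false,q) = f(false,wrap(one)).
Decompose f/2: s = wrap(false),  y1 = f(2,one).
Bind s := wrap(false); no other remaining equation mentions s.
Bind y1 := f(2,one); no other remaining equation mentions y1.
Decompose f/2: false = false,  q = wrap(one).
Delete trivial equation false = false.
Bind q := wrap(one).
MGU = { s ↦ wrap(false), y1 ↦ f(2,one), q ↦ wrap(one) }, so s ↦ wrap(false).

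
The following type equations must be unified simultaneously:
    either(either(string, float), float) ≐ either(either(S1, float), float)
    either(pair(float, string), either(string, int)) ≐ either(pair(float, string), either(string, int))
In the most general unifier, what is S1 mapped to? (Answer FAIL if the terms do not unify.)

Decompose either/2: either(string, float) ≐ either(S1, float),  float ≐ float.
Decompose either/2: string ≐ S1,  float ≐ float.
Bind S1 := string; no other remaining equation mentions S1.
Delete trivial equation float ≐ float.
Delete trivial equation float ≐ float.
Delete trivial equation either(pair(float, string), either(string, int)) ≐ either(pair(float, string), either(string, int)).
MGU = { S1 := string }, so S1 := string.

string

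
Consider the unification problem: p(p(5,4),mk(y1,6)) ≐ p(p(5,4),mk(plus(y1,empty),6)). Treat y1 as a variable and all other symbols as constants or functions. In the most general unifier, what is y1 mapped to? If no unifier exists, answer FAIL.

FAIL

Decompose p/2: p(5,4) ≐ p(5,4),  mk(y1,6) ≐ mk(plus(y1,empty),6).
Delete trivial equation p(5,4) ≐ p(5,4).
Decompose mk/2: y1 ≐ plus(y1,empty),  6 ≐ 6.
Occurs check fails: y1 occurs in plus(y1,empty); the equation y1 ≐ plus(y1,empty) has no finite solution.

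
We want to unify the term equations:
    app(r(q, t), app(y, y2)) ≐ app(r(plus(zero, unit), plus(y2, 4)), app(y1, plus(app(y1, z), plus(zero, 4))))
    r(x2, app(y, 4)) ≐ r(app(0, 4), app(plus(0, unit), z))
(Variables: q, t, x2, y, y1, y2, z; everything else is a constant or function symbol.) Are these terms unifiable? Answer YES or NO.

Decompose app/2: r(q, t) ≐ r(plus(zero, unit), plus(y2, 4)),  app(y, y2) ≐ app(y1, plus(app(y1, z), plus(zero, 4))).
Decompose r/2: q ≐ plus(zero, unit),  t ≐ plus(y2, 4).
Bind q := plus(zero, unit); no other remaining equation mentions q.
Bind t := plus(y2, 4); no other remaining equation mentions t.
Decompose app/2: y ≐ y1,  y2 ≐ plus(app(y1, z), plus(zero, 4)).
Bind y := y1; substituting into the one remaining equation that mentions y gives: r(x2, app(y1, 4)) ≐ r(app(0, 4), app(plus(0, unit), z)).
Bind y2 := plus(app(y1, z), plus(zero, 4)); no other remaining equation mentions y2. Substituting into the earlier binding gives t := plus(plus(app(y1, z), plus(zero, 4)), 4).
Decompose r/2: x2 ≐ app(0, 4),  app(y1, 4) ≐ app(plus(0, unit), z).
Bind x2 := app(0, 4); no other remaining equation mentions x2.
Decompose app/2: y1 ≐ plus(0, unit),  4 ≐ z.
Bind y1 := plus(0, unit); no other remaining equation mentions y1. Substituting into the earlier bindings gives t := plus(plus(app(plus(0, unit), z), plus(zero, 4)), 4), y := plus(0, unit), y2 := plus(app(plus(0, unit), z), plus(zero, 4)).
Bind z := 4. Substituting into the earlier bindings gives t := plus(plus(app(plus(0, unit), 4), plus(zero, 4)), 4), y2 := plus(app(plus(0, unit), 4), plus(zero, 4)).
No equations remain and no clash or occurs-check failure arose, so a unifier exists.

YES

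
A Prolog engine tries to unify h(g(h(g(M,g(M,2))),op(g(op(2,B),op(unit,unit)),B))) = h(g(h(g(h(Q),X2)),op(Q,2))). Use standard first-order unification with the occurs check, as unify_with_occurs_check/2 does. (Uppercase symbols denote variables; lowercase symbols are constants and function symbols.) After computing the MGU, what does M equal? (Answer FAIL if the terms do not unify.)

h(g(op(2,2),op(unit,unit)))

Decompose h/1: g(h(g(M,g(M,2))),op(g(op(2,B),op(unit,unit)),B)) = g(h(g(h(Q),X2)),op(Q,2)).
Decompose g/2: h(g(M,g(M,2))) = h(g(h(Q),X2)),  op(g(op(2,B),op(unit,unit)),B) = op(Q,2).
Decompose h/1: g(M,g(M,2)) = g(h(Q),X2).
Decompose g/2: M = h(Q),  g(M,2) = X2.
Bind M := h(Q); substituting into the one remaining equation that mentions M gives: g(h(Q),2) = X2.
Bind X2 := g(h(Q),2); no other remaining equation mentions X2.
Decompose op/2: g(op(2,B),op(unit,unit)) = Q,  B = 2.
Bind Q := g(op(2,B),op(unit,unit)); no other remaining equation mentions Q. Substituting into the earlier bindings gives M := h(g(op(2,B),op(unit,unit))), X2 := g(h(g(op(2,B),op(unit,unit))),2).
Bind B := 2. Substituting into the earlier bindings gives M := h(g(op(2,2),op(unit,unit))), X2 := g(h(g(op(2,2),op(unit,unit))),2), Q := g(op(2,2),op(unit,unit)).
MGU = { M = h(g(op(2,2),op(unit,unit))), X2 = g(h(g(op(2,2),op(unit,unit))),2), Q = g(op(2,2),op(unit,unit)), B = 2 }, so M = h(g(op(2,2),op(unit,unit))).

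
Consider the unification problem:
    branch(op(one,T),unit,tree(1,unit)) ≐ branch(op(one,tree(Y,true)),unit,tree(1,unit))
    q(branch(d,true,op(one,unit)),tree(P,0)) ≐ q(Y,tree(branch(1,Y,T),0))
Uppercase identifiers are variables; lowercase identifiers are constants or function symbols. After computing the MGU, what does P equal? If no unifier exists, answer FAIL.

branch(1,branch(d,true,op(one,unit)),tree(branch(d,true,op(one,unit)),true))

Decompose branch/3: op(one,T) ≐ op(one,tree(Y,true)),  unit ≐ unit,  tree(1,unit) ≐ tree(1,unit).
Decompose op/2: one ≐ one,  T ≐ tree(Y,true).
Delete trivial equation one ≐ one.
Bind T := tree(Y,true); substituting into the one remaining equation that mentions T gives: q(branch(d,true,op(one,unit)),tree(P,0)) ≐ q(Y,tree(branch(1,Y,tree(Y,true)),0)).
Delete trivial equation unit ≐ unit.
Delete trivial equation tree(1,unit) ≐ tree(1,unit).
Decompose q/2: branch(d,true,op(one,unit)) ≐ Y,  tree(P,0) ≐ tree(branch(1,Y,tree(Y,true)),0).
Bind Y := branch(d,true,op(one,unit)); substituting into the remaining equation gives: tree(P,0) ≐ tree(branch(1,branch(d,true,op(one,unit)),tree(branch(d,true,op(one,unit)),true)),0). Substituting into the earlier binding gives T := tree(branch(d,true,op(one,unit)),true).
Decompose tree/2: P ≐ branch(1,branch(d,true,op(one,unit)),tree(branch(d,true,op(one,unit)),true)),  0 ≐ 0.
Bind P := branch(1,branch(d,true,op(one,unit)),tree(branch(d,true,op(one,unit)),true)); no other remaining equation mentions P.
Delete trivial equation 0 ≐ 0.
MGU = { T := tree(branch(d,true,op(one,unit)),true), Y := branch(d,true,op(one,unit)), P := branch(1,branch(d,true,op(one,unit)),tree(branch(d,true,op(one,unit)),true)) }, so P := branch(1,branch(d,true,op(one,unit)),tree(branch(d,true,op(one,unit)),true)).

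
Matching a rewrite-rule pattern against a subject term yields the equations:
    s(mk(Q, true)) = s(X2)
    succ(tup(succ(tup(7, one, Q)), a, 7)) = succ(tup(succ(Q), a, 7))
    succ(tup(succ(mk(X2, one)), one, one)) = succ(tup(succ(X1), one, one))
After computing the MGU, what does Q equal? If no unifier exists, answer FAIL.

FAIL

Decompose s/1: mk(Q, true) = X2.
Bind X2 := mk(Q, true); substituting into the one remaining equation that mentions X2 gives: succ(tup(succ(mk(mk(Q, true), one)), one, one)) = succ(tup(succ(X1), one, one)).
Decompose succ/1: tup(succ(tup(7, one, Q)), a, 7) = tup(succ(Q), a, 7).
Decompose tup/3: succ(tup(7, one, Q)) = succ(Q),  a = a,  7 = 7.
Decompose succ/1: tup(7, one, Q) = Q.
Occurs check fails: Q occurs in tup(7, one, Q); the equation Q = tup(7, one, Q) has no finite solution.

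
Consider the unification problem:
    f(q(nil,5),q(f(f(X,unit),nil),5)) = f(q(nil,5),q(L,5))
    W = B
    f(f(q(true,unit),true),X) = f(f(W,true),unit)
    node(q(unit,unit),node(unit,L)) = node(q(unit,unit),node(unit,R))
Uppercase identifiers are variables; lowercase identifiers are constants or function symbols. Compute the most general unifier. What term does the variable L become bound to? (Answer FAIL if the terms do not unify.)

Decompose f/2: q(nil,5) = q(nil,5),  q(f(f(X,unit),nil),5) = q(L,5).
Delete trivial equation q(nil,5) = q(nil,5).
Decompose q/2: f(f(X,unit),nil) = L,  5 = 5.
Bind L := f(f(X,unit),nil); substituting into the one remaining equation that mentions L gives: node(q(unit,unit),node(unit,f(f(X,unit),nil))) = node(q(unit,unit),node(unit,R)).
Delete trivial equation 5 = 5.
Bind W := B; substituting into the one remaining equation that mentions W gives: f(f(q(true,unit),true),X) = f(f(B,true),unit).
Decompose f/2: f(q(true,unit),true) = f(B,true),  X = unit.
Decompose f/2: q(true,unit) = B,  true = true.
Bind B := q(true,unit); no other remaining equation mentions B. Substituting into the earlier binding gives W := q(true,unit).
Delete trivial equation true = true.
Bind X := unit; substituting into the remaining equation gives: node(q(unit,unit),node(unit,f(f(unit,unit),nil))) = node(q(unit,unit),node(unit,R)). Substituting into the earlier binding gives L := f(f(unit,unit),nil).
Decompose node/2: q(unit,unit) = q(unit,unit),  node(unit,f(f(unit,unit),nil)) = node(unit,R).
Delete trivial equation q(unit,unit) = q(unit,unit).
Decompose node/2: unit = unit,  f(f(unit,unit),nil) = R.
Delete trivial equation unit = unit.
Bind R := f(f(unit,unit),nil).
MGU = { L -> f(f(unit,unit),nil), W -> q(true,unit), B -> q(true,unit), X -> unit, R -> f(f(unit,unit),nil) }, so L -> f(f(unit,unit),nil).

f(f(unit,unit),nil)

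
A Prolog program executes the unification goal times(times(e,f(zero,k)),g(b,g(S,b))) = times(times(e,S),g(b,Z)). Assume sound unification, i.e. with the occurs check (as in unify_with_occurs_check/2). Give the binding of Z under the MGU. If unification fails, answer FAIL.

g(f(zero,k),b)

Decompose times/2: times(e,f(zero,k)) = times(e,S),  g(b,g(S,b)) = g(b,Z).
Decompose times/2: e = e,  f(zero,k) = S.
Delete trivial equation e = e.
Bind S := f(zero,k); substituting into the remaining equation gives: g(b,g(f(zero,k),b)) = g(b,Z).
Decompose g/2: b = b,  g(f(zero,k),b) = Z.
Delete trivial equation b = b.
Bind Z := g(f(zero,k),b).
MGU = { S ↦ f(zero,k), Z ↦ g(f(zero,k),b) }, so Z ↦ g(f(zero,k),b).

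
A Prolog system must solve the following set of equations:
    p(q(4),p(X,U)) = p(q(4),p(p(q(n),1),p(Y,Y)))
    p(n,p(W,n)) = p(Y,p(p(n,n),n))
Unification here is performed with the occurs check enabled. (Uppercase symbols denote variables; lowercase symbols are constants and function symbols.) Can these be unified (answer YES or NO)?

YES

Decompose p/2: q(4) = q(4),  p(X,U) = p(p(q(n),1),p(Y,Y)).
Delete trivial equation q(4) = q(4).
Decompose p/2: X = p(q(n),1),  U = p(Y,Y).
Bind X := p(q(n),1); no other remaining equation mentions X.
Bind U := p(Y,Y); no other remaining equation mentions U.
Decompose p/2: n = Y,  p(W,n) = p(p(n,n),n).
Bind Y := n; no other remaining equation mentions Y. Substituting into the earlier binding gives U := p(n,n).
Decompose p/2: W = p(n,n),  n = n.
Bind W := p(n,n); no other remaining equation mentions W.
Delete trivial equation n = n.
No equations remain and no clash or occurs-check failure arose, so a unifier exists.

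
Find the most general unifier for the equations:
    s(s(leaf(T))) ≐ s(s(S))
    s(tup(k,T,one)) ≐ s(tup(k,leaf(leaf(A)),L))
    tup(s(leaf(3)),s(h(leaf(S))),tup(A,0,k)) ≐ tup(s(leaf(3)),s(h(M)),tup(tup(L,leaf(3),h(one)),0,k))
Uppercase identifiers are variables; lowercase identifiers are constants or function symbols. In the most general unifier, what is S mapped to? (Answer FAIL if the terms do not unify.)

Decompose s/1: s(leaf(T)) ≐ s(S).
Decompose s/1: leaf(T) ≐ S.
Bind S := leaf(T); substituting into the one remaining equation that mentions S gives: tup(s(leaf(3)),s(h(leaf(leaf(T)))),tup(A,0,k)) ≐ tup(s(leaf(3)),s(h(M)),tup(tup(L,leaf(3),h(one)),0,k)).
Decompose s/1: tup(k,T,one) ≐ tup(k,leaf(leaf(A)),L).
Decompose tup/3: k ≐ k,  T ≐ leaf(leaf(A)),  one ≐ L.
Delete trivial equation k ≐ k.
Bind T := leaf(leaf(A)); substituting into the one remaining equation that mentions T gives: tup(s(leaf(3)),s(h(leaf(leaf(leaf(leaf(A)))))),tup(A,0,k)) ≐ tup(s(leaf(3)),s(h(M)),tup(tup(L,leaf(3),h(one)),0,k)). Substituting into the earlier binding gives S := leaf(leaf(leaf(A))).
Bind L := one; substituting into the remaining equation gives: tup(s(leaf(3)),s(h(leaf(leaf(leaf(leaf(A)))))),tup(A,0,k)) ≐ tup(s(leaf(3)),s(h(M)),tup(tup(one,leaf(3),h(one)),0,k)).
Decompose tup/3: s(leaf(3)) ≐ s(leaf(3)),  s(h(leaf(leaf(leaf(leaf(A)))))) ≐ s(h(M)),  tup(A,0,k) ≐ tup(tup(one,leaf(3),h(one)),0,k).
Delete trivial equation s(leaf(3)) ≐ s(leaf(3)).
Decompose s/1: h(leaf(leaf(leaf(leaf(A))))) ≐ h(M).
Decompose h/1: leaf(leaf(leaf(leaf(A)))) ≐ M.
Bind M := leaf(leaf(leaf(leaf(A)))); no other remaining equation mentions M.
Decompose tup/3: A ≐ tup(one,leaf(3),h(one)),  0 ≐ 0,  k ≐ k.
Bind A := tup(one,leaf(3),h(one)); no other remaining equation mentions A. Substituting into the earlier bindings gives S := leaf(leaf(leaf(tup(one,leaf(3),h(one))))), T := leaf(leaf(tup(one,leaf(3),h(one)))), M := leaf(leaf(leaf(leaf(tup(one,leaf(3),h(one)))))).
Delete trivial equation 0 ≐ 0.
Delete trivial equation k ≐ k.
MGU = { S -> leaf(leaf(leaf(tup(one,leaf(3),h(one))))), T -> leaf(leaf(tup(one,leaf(3),h(one)))), L -> one, M -> leaf(leaf(leaf(leaf(tup(one,leaf(3),h(one)))))), A -> tup(one,leaf(3),h(one)) }, so S -> leaf(leaf(leaf(tup(one,leaf(3),h(one))))).

leaf(leaf(leaf(tup(one,leaf(3),h(one)))))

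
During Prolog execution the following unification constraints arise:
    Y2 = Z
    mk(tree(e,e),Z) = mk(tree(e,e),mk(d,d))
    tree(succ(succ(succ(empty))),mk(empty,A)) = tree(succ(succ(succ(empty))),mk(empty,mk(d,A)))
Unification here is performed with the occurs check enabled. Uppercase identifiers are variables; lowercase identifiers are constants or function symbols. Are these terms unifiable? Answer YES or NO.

NO

Bind Y2 := Z; no other remaining equation mentions Y2.
Decompose mk/2: tree(e,e) = tree(e,e),  Z = mk(d,d).
Delete trivial equation tree(e,e) = tree(e,e).
Bind Z := mk(d,d); no other remaining equation mentions Z. Substituting into the earlier binding gives Y2 := mk(d,d).
Decompose tree/2: succ(succ(succ(empty))) = succ(succ(succ(empty))),  mk(empty,A) = mk(empty,mk(d,A)).
Delete trivial equation succ(succ(succ(empty))) = succ(succ(succ(empty))).
Decompose mk/2: empty = empty,  A = mk(d,A).
Delete trivial equation empty = empty.
Occurs check fails: A occurs in mk(d,A); the equation A = mk(d,A) has no finite solution.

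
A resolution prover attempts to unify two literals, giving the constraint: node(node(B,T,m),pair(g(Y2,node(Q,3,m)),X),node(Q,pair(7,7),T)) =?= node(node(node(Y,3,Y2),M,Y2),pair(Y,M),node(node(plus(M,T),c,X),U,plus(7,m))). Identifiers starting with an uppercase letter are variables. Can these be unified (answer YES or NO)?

YES

Decompose node/3: node(B,T,m) =?= node(node(Y,3,Y2),M,Y2),  pair(g(Y2,node(Q,3,m)),X) =?= pair(Y,M),  node(Q,pair(7,7),T) =?= node(node(plus(M,T),c,X),U,plus(7,m)).
Decompose node/3: B =?= node(Y,3,Y2),  T =?= M,  m =?= Y2.
Bind B := node(Y,3,Y2); no other remaining equation mentions B.
Bind T := M; substituting into the one remaining equation that mentions T gives: node(Q,pair(7,7),M) =?= node(node(plus(M,M),c,X),U,plus(7,m)).
Bind Y2 := m; substituting into the one remaining equation that mentions Y2 gives: pair(g(m,node(Q,3,m)),X) =?= pair(Y,M). Substituting into the earlier binding gives B := node(Y,3,m).
Decompose pair/2: g(m,node(Q,3,m)) =?= Y,  X =?= M.
Bind Y := g(m,node(Q,3,m)); no other remaining equation mentions Y. Substituting into the earlier binding gives B := node(g(m,node(Q,3,m)),3,m).
Bind X := M; substituting into the remaining equation gives: node(Q,pair(7,7),M) =?= node(node(plus(M,M),c,M),U,plus(7,m)).
Decompose node/3: Q =?= node(plus(M,M),c,M),  pair(7,7) =?= U,  M =?= plus(7,m).
Bind Q := node(plus(M,M),c,M); no other remaining equation mentions Q. Substituting into the earlier bindings gives B := node(g(m,node(node(plus(M,M),c,M),3,m)),3,m), Y := g(m,node(node(plus(M,M),c,M),3,m)).
Bind U := pair(7,7); no other remaining equation mentions U.
Bind M := plus(7,m). Substituting into the earlier bindings gives B := node(g(m,node(node(plus(plus(7,m),plus(7,m)),c,plus(7,m)),3,m)),3,m), T := plus(7,m), Y := g(m,node(node(plus(plus(7,m),plus(7,m)),c,plus(7,m)),3,m)), X := plus(7,m), Q := node(plus(plus(7,m),plus(7,m)),c,plus(7,m)).
No equations remain and no clash or occurs-check failure arose, so a unifier exists.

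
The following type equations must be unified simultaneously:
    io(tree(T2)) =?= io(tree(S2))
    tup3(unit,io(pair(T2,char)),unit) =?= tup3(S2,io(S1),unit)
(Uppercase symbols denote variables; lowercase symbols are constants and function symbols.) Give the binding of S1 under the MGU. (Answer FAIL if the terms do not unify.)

Decompose io/1: tree(T2) =?= tree(S2).
Decompose tree/1: T2 =?= S2.
Bind T2 := S2; substituting into the remaining equation gives: tup3(unit,io(pair(S2,char)),unit) =?= tup3(S2,io(S1),unit).
Decompose tup3/3: unit =?= S2,  io(pair(S2,char)) =?= io(S1),  unit =?= unit.
Bind S2 := unit; substituting into the one remaining equation that mentions S2 gives: io(pair(unit,char)) =?= io(S1). Substituting into the earlier binding gives T2 := unit.
Decompose io/1: pair(unit,char) =?= S1.
Bind S1 := pair(unit,char); no other remaining equation mentions S1.
Delete trivial equation unit =?= unit.
MGU = { T2 -> unit, S2 -> unit, S1 -> pair(unit,char) }, so S1 -> pair(unit,char).

pair(unit,char)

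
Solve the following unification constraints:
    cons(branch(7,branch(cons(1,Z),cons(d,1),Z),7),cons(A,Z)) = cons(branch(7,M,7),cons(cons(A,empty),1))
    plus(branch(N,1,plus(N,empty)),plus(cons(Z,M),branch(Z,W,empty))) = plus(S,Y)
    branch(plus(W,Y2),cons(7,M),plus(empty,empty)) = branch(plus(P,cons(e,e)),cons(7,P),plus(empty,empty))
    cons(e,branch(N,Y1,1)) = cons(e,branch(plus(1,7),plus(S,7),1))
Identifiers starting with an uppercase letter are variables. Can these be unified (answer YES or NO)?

Decompose cons/2: branch(7,branch(cons(1,Z),cons(d,1),Z),7) = branch(7,M,7),  cons(A,Z) = cons(cons(A,empty),1).
Decompose branch/3: 7 = 7,  branch(cons(1,Z),cons(d,1),Z) = M,  7 = 7.
Delete trivial equation 7 = 7.
Bind M := branch(cons(1,Z),cons(d,1),Z); substituting into the 2 remaining equations that mention M gives: plus(branch(N,1,plus(N,empty)),plus(cons(Z,branch(cons(1,Z),cons(d,1),Z)),branch(Z,W,empty))) = plus(S,Y),  branch(plus(W,Y2),cons(7,branch(cons(1,Z),cons(d,1),Z)),plus(empty,empty)) = branch(plus(P,cons(e,e)),cons(7,P),plus(empty,empty)).
Delete trivial equation 7 = 7.
Decompose cons/2: A = cons(A,empty),  Z = 1.
Occurs check fails: A occurs in cons(A,empty); the equation A = cons(A,empty) has no finite solution.

NO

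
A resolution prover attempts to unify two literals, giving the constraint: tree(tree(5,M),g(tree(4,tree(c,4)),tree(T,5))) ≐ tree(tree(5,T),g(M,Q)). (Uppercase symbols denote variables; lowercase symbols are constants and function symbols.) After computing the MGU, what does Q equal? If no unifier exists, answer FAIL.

Decompose tree/2: tree(5,M) ≐ tree(5,T),  g(tree(4,tree(c,4)),tree(T,5)) ≐ g(M,Q).
Decompose tree/2: 5 ≐ 5,  M ≐ T.
Delete trivial equation 5 ≐ 5.
Bind M := T; substituting into the remaining equation gives: g(tree(4,tree(c,4)),tree(T,5)) ≐ g(T,Q).
Decompose g/2: tree(4,tree(c,4)) ≐ T,  tree(T,5) ≐ Q.
Bind T := tree(4,tree(c,4)); substituting into the remaining equation gives: tree(tree(4,tree(c,4)),5) ≐ Q. Substituting into the earlier binding gives M := tree(4,tree(c,4)).
Bind Q := tree(tree(4,tree(c,4)),5).
MGU = { M ↦ tree(4,tree(c,4)), T ↦ tree(4,tree(c,4)), Q ↦ tree(tree(4,tree(c,4)),5) }, so Q ↦ tree(tree(4,tree(c,4)),5).

tree(tree(4,tree(c,4)),5)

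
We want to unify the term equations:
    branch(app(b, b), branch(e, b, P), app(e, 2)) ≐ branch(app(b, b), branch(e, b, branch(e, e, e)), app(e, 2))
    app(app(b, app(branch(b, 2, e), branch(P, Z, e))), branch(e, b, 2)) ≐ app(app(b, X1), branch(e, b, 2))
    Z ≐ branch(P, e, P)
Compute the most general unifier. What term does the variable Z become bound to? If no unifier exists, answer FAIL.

Decompose branch/3: app(b, b) ≐ app(b, b),  branch(e, b, P) ≐ branch(e, b, branch(e, e, e)),  app(e, 2) ≐ app(e, 2).
Delete trivial equation app(b, b) ≐ app(b, b).
Decompose branch/3: e ≐ e,  b ≐ b,  P ≐ branch(e, e, e).
Delete trivial equation e ≐ e.
Delete trivial equation b ≐ b.
Bind P := branch(e, e, e); substituting into the 2 remaining equations that mention P gives: app(app(b, app(branch(b, 2, e), branch(branch(e, e, e), Z, e))), branch(e, b, 2)) ≐ app(app(b, X1), branch(e, b, 2)),  Z ≐ branch(branch(e, e, e), e, branch(e, e, e)).
Delete trivial equation app(e, 2) ≐ app(e, 2).
Decompose app/2: app(b, app(branch(b, 2, e), branch(branch(e, e, e), Z, e))) ≐ app(b, X1),  branch(e, b, 2) ≐ branch(e, b, 2).
Decompose app/2: b ≐ b,  app(branch(b, 2, e), branch(branch(e, e, e), Z, e)) ≐ X1.
Delete trivial equation b ≐ b.
Bind X1 := app(branch(b, 2, e), branch(branch(e, e, e), Z, e)); no other remaining equation mentions X1.
Delete trivial equation branch(e, b, 2) ≐ branch(e, b, 2).
Bind Z := branch(branch(e, e, e), e, branch(e, e, e)). Substituting into the earlier binding gives X1 := app(branch(b, 2, e), branch(branch(e, e, e), branch(branch(e, e, e), e, branch(e, e, e)), e)).
MGU = { P ↦ branch(e, e, e), X1 ↦ app(branch(b, 2, e), branch(branch(e, e, e), branch(branch(e, e, e), e, branch(e, e, e)), e)), Z ↦ branch(branch(e, e, e), e, branch(e, e, e)) }, so Z ↦ branch(branch(e, e, e), e, branch(e, e, e)).

branch(branch(e, e, e), e, branch(e, e, e))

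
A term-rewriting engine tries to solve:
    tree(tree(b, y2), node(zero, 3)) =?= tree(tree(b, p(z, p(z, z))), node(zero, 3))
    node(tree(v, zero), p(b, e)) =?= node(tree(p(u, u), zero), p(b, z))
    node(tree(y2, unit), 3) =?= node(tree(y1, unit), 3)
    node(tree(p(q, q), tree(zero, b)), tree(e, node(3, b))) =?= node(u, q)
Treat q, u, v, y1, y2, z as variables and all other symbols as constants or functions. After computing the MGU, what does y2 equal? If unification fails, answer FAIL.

p(e, p(e, e))

Decompose tree/2: tree(b, y2) =?= tree(b, p(z, p(z, z))),  node(zero, 3) =?= node(zero, 3).
Decompose tree/2: b =?= b,  y2 =?= p(z, p(z, z)).
Delete trivial equation b =?= b.
Bind y2 := p(z, p(z, z)); substituting into the one remaining equation that mentions y2 gives: node(tree(p(z, p(z, z)), unit), 3) =?= node(tree(y1, unit), 3).
Delete trivial equation node(zero, 3) =?= node(zero, 3).
Decompose node/2: tree(v, zero) =?= tree(p(u, u), zero),  p(b, e) =?= p(b, z).
Decompose tree/2: v =?= p(u, u),  zero =?= zero.
Bind v := p(u, u); no other remaining equation mentions v.
Delete trivial equation zero =?= zero.
Decompose p/2: b =?= b,  e =?= z.
Delete trivial equation b =?= b.
Bind z := e; substituting into the one remaining equation that mentions z gives: node(tree(p(e, p(e, e)), unit), 3) =?= node(tree(y1, unit), 3). Substituting into the earlier binding gives y2 := p(e, p(e, e)).
Decompose node/2: tree(p(e, p(e, e)), unit) =?= tree(y1, unit),  3 =?= 3.
Decompose tree/2: p(e, p(e, e)) =?= y1,  unit =?= unit.
Bind y1 := p(e, p(e, e)); no other remaining equation mentions y1.
Delete trivial equation unit =?= unit.
Delete trivial equation 3 =?= 3.
Decompose node/2: tree(p(q, q), tree(zero, b)) =?= u,  tree(e, node(3, b)) =?= q.
Bind u := tree(p(q, q), tree(zero, b)); no other remaining equation mentions u. Substituting into the earlier binding gives v := p(tree(p(q, q), tree(zero, b)), tree(p(q, q), tree(zero, b))).
Bind q := tree(e, node(3, b)). Substituting into the earlier bindings gives v := p(tree(p(tree(e, node(3, b)), tree(e, node(3, b))), tree(zero, b)), tree(p(tree(e, node(3, b)), tree(e, node(3, b))), tree(zero, b))), u := tree(p(tree(e, node(3, b)), tree(e, node(3, b))), tree(zero, b)).
MGU = { y2 -> p(e, p(e, e)), v -> p(tree(p(tree(e, node(3, b)), tree(e, node(3, b))), tree(zero, b)), tree(p(tree(e, node(3, b)), tree(e, node(3, b))), tree(zero, b))), z -> e, y1 -> p(e, p(e, e)), u -> tree(p(tree(e, node(3, b)), tree(e, node(3, b))), tree(zero, b)), q -> tree(e, node(3, b)) }, so y2 -> p(e, p(e, e)).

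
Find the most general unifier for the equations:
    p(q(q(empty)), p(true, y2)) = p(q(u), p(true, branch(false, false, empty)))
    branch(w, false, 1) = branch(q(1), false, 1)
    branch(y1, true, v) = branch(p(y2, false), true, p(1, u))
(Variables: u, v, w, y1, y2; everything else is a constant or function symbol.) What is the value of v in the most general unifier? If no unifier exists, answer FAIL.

p(1, q(empty))

Decompose p/2: q(q(empty)) = q(u),  p(true, y2) = p(true, branch(false, false, empty)).
Decompose q/1: q(empty) = u.
Bind u := q(empty); substituting into the one remaining equation that mentions u gives: branch(y1, true, v) = branch(p(y2, false), true, p(1, q(empty))).
Decompose p/2: true = true,  y2 = branch(false, false, empty).
Delete trivial equation true = true.
Bind y2 := branch(false, false, empty); substituting into the one remaining equation that mentions y2 gives: branch(y1, true, v) = branch(p(branch(false, false, empty), false), true, p(1, q(empty))).
Decompose branch/3: w = q(1),  false = false,  1 = 1.
Bind w := q(1); no other remaining equation mentions w.
Delete trivial equation false = false.
Delete trivial equation 1 = 1.
Decompose branch/3: y1 = p(branch(false, false, empty), false),  true = true,  v = p(1, q(empty)).
Bind y1 := p(branch(false, false, empty), false); no other remaining equation mentions y1.
Delete trivial equation true = true.
Bind v := p(1, q(empty)).
MGU = { u -> q(empty), y2 -> branch(false, false, empty), w -> q(1), y1 -> p(branch(false, false, empty), false), v -> p(1, q(empty)) }, so v -> p(1, q(empty)).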